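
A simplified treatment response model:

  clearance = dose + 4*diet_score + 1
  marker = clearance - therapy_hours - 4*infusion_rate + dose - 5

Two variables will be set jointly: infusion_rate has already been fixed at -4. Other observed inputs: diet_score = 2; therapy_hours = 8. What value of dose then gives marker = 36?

dose = 12

With infusion_rate held at -4:
Substituting into the clearance equation gives clearance = dose + 9.
Substituting into the marker equation gives marker = 2*dose + 12.
Solve 2*dose + 12 = 36: dose = (36 - 12) / 2 = 12.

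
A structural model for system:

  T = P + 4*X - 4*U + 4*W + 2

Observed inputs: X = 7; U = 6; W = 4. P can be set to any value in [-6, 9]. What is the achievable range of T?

Substituting into the T equation gives T = P + 22.
Linear in P, so extremes are at the endpoints: P = -6 gives T = 16; P = 9 gives T = 31.

16 to 31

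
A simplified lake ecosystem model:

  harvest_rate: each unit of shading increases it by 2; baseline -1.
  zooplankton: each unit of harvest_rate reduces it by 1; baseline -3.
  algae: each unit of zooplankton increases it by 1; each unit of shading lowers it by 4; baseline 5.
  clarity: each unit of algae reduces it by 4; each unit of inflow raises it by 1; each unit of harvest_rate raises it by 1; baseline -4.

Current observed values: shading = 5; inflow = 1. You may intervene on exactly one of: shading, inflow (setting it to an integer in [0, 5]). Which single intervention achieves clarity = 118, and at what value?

Intervening on shading: clarity = 26*shading - 16. Reaching 118 requires shading = 67/13, not an integer.
Intervening on inflow: with other inputs at their observed values, clarity = inflow + 113. Solving for 118 gives inflow = 5, within [0, 5].

set inflow = 5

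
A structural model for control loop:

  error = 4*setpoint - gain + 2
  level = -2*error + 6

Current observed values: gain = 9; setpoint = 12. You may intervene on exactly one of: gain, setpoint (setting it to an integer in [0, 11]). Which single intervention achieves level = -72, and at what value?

Intervening on gain: with other inputs at their observed values, level = 2*gain - 94. Solving for -72 gives gain = 11, within [0, 11].
Intervening on setpoint: level = -8*setpoint + 20. Reaching -72 requires setpoint = 23/2, not an integer.

set gain = 11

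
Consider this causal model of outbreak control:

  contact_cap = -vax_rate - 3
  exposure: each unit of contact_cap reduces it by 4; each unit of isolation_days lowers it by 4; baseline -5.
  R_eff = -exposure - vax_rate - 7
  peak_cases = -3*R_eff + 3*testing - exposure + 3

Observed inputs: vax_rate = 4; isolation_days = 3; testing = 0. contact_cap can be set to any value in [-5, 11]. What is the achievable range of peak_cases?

Intervening on contact_cap fixes its value directly, overriding its dependence on vax_rate.
Substituting into the exposure equation gives exposure = -4*contact_cap - 17.
Substituting into the R_eff equation gives R_eff = 4*contact_cap + 6.
peak_cases becomes -8*contact_cap + 2.
Linear in contact_cap, so extremes are at the endpoints: contact_cap = -5 gives peak_cases = 42; contact_cap = 11 gives peak_cases = -86.

-86 to 42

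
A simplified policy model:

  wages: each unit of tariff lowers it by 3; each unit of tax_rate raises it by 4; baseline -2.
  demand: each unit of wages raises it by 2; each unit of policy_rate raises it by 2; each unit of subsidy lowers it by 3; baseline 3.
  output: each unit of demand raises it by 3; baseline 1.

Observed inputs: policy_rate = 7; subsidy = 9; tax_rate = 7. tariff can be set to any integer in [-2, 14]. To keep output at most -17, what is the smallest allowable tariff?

tariff = 8

Substituting into the wages equation gives wages = -3*tariff + 26.
This gives demand = -6*tariff + 42.
So output = -18*tariff + 127.
Require -18*tariff + 127 ≤ -17, so tariff ≥ 8.
The smallest integer in [-2, 14] satisfying this is 8.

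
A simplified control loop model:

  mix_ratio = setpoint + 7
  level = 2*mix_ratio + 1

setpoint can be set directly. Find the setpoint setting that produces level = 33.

Substituting into the level equation gives level = 2*setpoint + 15.
Solve 2*setpoint + 15 = 33: setpoint = (33 - 15) / 2 = 9.

setpoint = 9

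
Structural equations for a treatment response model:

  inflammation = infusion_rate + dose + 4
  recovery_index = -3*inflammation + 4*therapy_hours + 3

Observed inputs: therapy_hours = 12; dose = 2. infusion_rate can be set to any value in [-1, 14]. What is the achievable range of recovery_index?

Substituting into the inflammation equation gives inflammation = infusion_rate + 6.
So recovery_index = -3*infusion_rate + 33.
Linear in infusion_rate, so extremes are at the endpoints: infusion_rate = -1 gives recovery_index = 36; infusion_rate = 14 gives recovery_index = -9.

-9 to 36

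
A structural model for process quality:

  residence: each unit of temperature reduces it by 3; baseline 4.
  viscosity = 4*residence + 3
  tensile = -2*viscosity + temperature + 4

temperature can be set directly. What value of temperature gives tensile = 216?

Substituting into the viscosity equation gives viscosity = -12*temperature + 19.
tensile becomes 25*temperature - 34.
Solve 25*temperature - 34 = 216: temperature = (216 + 34) / 25 = 10.

temperature = 10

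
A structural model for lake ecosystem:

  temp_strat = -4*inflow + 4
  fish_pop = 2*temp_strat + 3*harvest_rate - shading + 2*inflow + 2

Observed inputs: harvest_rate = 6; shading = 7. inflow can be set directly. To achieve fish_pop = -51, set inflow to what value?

inflow = 12

Substituting into the fish_pop equation gives fish_pop = -6*inflow + 21.
Solve -6*inflow + 21 = -51: inflow = (-51 - 21) / -6 = 12.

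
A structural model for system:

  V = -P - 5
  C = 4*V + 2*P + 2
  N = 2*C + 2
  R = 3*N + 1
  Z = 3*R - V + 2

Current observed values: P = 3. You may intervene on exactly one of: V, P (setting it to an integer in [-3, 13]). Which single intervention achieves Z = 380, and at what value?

Intervening on V: with other inputs at their observed values, Z = 71*V + 167. Solving for 380 gives V = 3, within [-3, 13].
Intervening on P: Z = -35*P - 296. Reaching 380 requires P = -676/35, not an integer.

set V = 3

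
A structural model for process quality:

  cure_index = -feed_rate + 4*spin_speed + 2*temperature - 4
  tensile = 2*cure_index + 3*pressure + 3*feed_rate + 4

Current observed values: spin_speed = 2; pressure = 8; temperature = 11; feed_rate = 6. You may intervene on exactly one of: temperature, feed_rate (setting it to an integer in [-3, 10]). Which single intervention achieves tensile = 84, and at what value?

set feed_rate = 4

Intervening on temperature: tensile = 4*temperature + 42. Reaching 84 requires temperature = 21/2, not an integer.
Intervening on feed_rate: with other inputs at their observed values, tensile = feed_rate + 80. Solving for 84 gives feed_rate = 4, within [-3, 10].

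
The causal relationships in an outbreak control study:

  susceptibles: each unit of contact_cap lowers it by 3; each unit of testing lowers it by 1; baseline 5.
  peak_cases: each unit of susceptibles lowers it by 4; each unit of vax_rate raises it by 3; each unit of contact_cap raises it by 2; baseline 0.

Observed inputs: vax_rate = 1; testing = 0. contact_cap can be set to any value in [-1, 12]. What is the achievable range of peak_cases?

-31 to 151

Substituting into the susceptibles equation gives susceptibles = -3*contact_cap + 5.
Substituting into the peak_cases equation gives peak_cases = 14*contact_cap - 17.
Linear in contact_cap, so extremes are at the endpoints: contact_cap = -1 gives peak_cases = -31; contact_cap = 12 gives peak_cases = 151.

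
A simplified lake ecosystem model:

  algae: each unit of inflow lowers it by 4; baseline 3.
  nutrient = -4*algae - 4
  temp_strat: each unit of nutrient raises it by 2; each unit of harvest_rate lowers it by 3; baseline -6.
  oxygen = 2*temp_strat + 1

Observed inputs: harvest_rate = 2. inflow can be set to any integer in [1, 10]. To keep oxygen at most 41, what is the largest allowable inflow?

Substituting into the nutrient equation gives nutrient = 16*inflow - 16.
Substituting into the temp_strat equation gives temp_strat = 32*inflow - 44.
Substituting into the oxygen equation gives oxygen = 64*inflow - 87.
Require 64*inflow - 87 ≤ 41, so inflow ≤ 2.
The largest integer in [1, 10] satisfying this is 2.

inflow = 2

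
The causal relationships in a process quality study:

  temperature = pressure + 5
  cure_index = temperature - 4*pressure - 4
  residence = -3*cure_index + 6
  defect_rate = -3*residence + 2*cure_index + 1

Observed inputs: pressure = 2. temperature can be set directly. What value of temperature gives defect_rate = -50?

Intervening on temperature fixes its value directly, overriding its dependence on pressure.
Substituting into the cure_index equation gives cure_index = temperature - 12.
Substituting into the residence equation gives residence = -3*temperature + 42.
So defect_rate = 11*temperature - 149.
Solve 11*temperature - 149 = -50: temperature = (-50 + 149) / 11 = 9.

temperature = 9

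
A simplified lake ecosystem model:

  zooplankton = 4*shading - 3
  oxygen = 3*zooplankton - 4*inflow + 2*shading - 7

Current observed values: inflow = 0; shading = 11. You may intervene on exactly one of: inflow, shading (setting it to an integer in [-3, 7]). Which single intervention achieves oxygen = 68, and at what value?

Intervening on inflow: oxygen = -4*inflow + 138. Reaching 68 requires inflow = 35/2, not an integer.
Intervening on shading: with other inputs at their observed values, oxygen = 14*shading - 16. Solving for 68 gives shading = 6, within [-3, 7].

set shading = 6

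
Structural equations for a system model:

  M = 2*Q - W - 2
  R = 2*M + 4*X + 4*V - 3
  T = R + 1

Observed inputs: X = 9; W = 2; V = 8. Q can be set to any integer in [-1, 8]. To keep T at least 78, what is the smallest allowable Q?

Substituting into the M equation gives M = 2*Q - 4.
R becomes 4*Q + 57.
Substituting into the T equation gives T = 4*Q + 58.
Require 4*Q + 58 ≥ 78, so Q ≥ 5.
The smallest integer in [-1, 8] satisfying this is 5.

Q = 5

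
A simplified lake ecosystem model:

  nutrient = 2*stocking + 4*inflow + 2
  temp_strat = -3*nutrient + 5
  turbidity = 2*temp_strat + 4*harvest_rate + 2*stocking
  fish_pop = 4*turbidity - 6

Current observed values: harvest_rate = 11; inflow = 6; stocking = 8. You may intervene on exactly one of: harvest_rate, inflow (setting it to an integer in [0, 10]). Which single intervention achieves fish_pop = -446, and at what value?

Intervening on harvest_rate: fish_pop = 16*harvest_rate - 910. Reaching -446 requires harvest_rate = 29, outside [0, 10].
Intervening on inflow: with other inputs at their observed values, fish_pop = -96*inflow - 158. Solving for -446 gives inflow = 3, within [0, 10].

set inflow = 3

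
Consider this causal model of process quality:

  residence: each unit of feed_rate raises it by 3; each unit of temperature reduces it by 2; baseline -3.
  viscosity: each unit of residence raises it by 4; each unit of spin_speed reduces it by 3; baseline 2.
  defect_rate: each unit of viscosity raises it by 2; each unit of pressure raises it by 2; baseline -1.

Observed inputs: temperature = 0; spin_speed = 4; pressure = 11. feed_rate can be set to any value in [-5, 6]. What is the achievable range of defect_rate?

-143 to 121

Substituting into the residence equation gives residence = 3*feed_rate - 3.
Substituting into the viscosity equation gives viscosity = 12*feed_rate - 22.
defect_rate becomes 24*feed_rate - 23.
Linear in feed_rate, so extremes are at the endpoints: feed_rate = -5 gives defect_rate = -143; feed_rate = 6 gives defect_rate = 121.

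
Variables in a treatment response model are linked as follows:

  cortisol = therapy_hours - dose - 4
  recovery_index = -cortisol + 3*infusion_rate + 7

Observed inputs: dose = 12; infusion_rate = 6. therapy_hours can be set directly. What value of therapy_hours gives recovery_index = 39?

Substituting into the cortisol equation gives cortisol = therapy_hours - 16.
Substituting into the recovery_index equation gives recovery_index = -therapy_hours + 41.
Solve -therapy_hours + 41 = 39: therapy_hours = (39 - 41) / -1 = 2.

therapy_hours = 2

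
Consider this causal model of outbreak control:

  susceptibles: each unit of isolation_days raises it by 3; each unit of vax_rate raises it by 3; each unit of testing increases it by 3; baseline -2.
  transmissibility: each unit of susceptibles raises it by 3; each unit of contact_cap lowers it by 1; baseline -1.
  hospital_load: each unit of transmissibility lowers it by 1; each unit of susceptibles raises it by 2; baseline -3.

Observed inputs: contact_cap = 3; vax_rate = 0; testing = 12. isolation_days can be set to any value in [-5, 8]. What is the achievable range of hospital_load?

-57 to -18

Substituting into the susceptibles equation gives susceptibles = 3*isolation_days + 34.
So transmissibility = 9*isolation_days + 98.
Substituting into the hospital_load equation gives hospital_load = -3*isolation_days - 33.
Linear in isolation_days, so extremes are at the endpoints: isolation_days = -5 gives hospital_load = -18; isolation_days = 8 gives hospital_load = -57.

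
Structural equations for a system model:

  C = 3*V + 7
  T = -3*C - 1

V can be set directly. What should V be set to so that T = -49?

Substituting into the T equation gives T = -9*V - 22.
Solve -9*V - 22 = -49: V = (-49 + 22) / -9 = 3.

V = 3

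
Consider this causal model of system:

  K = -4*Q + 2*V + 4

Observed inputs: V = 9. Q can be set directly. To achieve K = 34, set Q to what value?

Substituting into the K equation gives K = -4*Q + 22.
Solve -4*Q + 22 = 34: Q = (34 - 22) / -4 = -3.

Q = -3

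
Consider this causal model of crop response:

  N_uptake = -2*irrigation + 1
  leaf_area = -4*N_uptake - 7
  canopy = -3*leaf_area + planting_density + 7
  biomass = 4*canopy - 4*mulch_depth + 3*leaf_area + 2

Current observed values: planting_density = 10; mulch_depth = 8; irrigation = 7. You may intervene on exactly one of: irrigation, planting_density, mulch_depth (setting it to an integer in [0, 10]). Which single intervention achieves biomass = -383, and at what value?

set planting_density = 6

Intervening on irrigation: biomass = -72*irrigation + 137. Reaching -383 requires irrigation = 65/9, not an integer.
Intervening on planting_density: with other inputs at their observed values, biomass = 4*planting_density - 407. Solving for -383 gives planting_density = 6, within [0, 10].
Intervening on mulch_depth: biomass = -4*mulch_depth - 335. Reaching -383 requires mulch_depth = 12, outside [0, 10].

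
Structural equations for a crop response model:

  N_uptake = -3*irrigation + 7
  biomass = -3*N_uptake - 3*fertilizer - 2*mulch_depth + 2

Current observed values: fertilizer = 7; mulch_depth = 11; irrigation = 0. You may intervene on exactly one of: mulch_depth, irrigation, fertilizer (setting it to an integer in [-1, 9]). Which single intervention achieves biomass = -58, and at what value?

Intervening on mulch_depth: with other inputs at their observed values, biomass = -2*mulch_depth - 40. Solving for -58 gives mulch_depth = 9, within [-1, 9].
Intervening on irrigation: biomass = 9*irrigation - 62. Reaching -58 requires irrigation = 4/9, not an integer.
Intervening on fertilizer: biomass = -3*fertilizer - 41. Reaching -58 requires fertilizer = 17/3, not an integer.

set mulch_depth = 9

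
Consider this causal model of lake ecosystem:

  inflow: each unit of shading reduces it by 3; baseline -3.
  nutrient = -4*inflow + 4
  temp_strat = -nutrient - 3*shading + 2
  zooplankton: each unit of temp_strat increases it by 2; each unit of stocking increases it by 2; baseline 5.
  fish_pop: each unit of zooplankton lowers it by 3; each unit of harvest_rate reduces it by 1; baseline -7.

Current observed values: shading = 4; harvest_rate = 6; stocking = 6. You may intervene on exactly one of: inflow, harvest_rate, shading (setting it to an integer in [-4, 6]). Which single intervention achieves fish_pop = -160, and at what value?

Intervening on inflow: fish_pop = -24*inflow + 20. Reaching -160 requires inflow = 15/2, not an integer.
Intervening on harvest_rate: fish_pop = -harvest_rate + 386. Reaching -160 requires harvest_rate = 546, outside [-4, 6].
Intervening on shading: with other inputs at their observed values, fish_pop = 90*shading + 20. Solving for -160 gives shading = -2, within [-4, 6].

set shading = -2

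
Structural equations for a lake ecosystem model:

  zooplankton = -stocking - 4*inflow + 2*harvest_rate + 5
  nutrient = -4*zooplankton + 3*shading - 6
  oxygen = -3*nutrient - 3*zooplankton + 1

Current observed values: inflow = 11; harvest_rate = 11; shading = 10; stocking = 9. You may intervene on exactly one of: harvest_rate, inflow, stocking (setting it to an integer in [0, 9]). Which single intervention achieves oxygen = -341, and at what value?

set harvest_rate = 9

Intervening on harvest_rate: with other inputs at their observed values, oxygen = 18*harvest_rate - 503. Solving for -341 gives harvest_rate = 9, within [0, 9].
Intervening on inflow: oxygen = -36*inflow + 91. Reaching -341 requires inflow = 12, outside [0, 9].
Intervening on stocking: oxygen = -9*stocking - 224. Reaching -341 requires stocking = 13, outside [0, 9].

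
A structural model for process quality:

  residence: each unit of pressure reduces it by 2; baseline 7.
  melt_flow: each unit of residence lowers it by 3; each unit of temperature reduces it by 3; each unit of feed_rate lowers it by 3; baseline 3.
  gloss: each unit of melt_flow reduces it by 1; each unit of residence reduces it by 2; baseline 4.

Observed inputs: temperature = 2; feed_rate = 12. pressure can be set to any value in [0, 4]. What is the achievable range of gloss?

Substituting into the melt_flow equation gives melt_flow = 6*pressure - 60.
gloss becomes -2*pressure + 50.
Linear in pressure, so extremes are at the endpoints: pressure = 0 gives gloss = 50; pressure = 4 gives gloss = 42.

42 to 50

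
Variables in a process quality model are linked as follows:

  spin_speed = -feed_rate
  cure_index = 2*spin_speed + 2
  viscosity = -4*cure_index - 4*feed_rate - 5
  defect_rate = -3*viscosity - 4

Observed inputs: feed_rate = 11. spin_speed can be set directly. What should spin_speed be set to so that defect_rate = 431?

Intervening on spin_speed fixes its value directly, overriding its dependence on feed_rate.
Substituting into the viscosity equation gives viscosity = -8*spin_speed - 57.
So defect_rate = 24*spin_speed + 167.
Solve 24*spin_speed + 167 = 431: spin_speed = (431 - 167) / 24 = 11.

spin_speed = 11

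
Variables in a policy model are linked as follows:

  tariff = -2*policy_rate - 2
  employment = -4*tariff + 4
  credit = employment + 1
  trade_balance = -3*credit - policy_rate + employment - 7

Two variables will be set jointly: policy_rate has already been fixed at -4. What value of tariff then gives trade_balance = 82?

With policy_rate held at -4:
Intervening on tariff fixes its value directly, overriding its dependence on policy_rate.
Substituting into the credit equation gives credit = -4*tariff + 5.
Substituting into the trade_balance equation gives trade_balance = 8*tariff - 14.
Solve 8*tariff - 14 = 82: tariff = (82 + 14) / 8 = 12.

tariff = 12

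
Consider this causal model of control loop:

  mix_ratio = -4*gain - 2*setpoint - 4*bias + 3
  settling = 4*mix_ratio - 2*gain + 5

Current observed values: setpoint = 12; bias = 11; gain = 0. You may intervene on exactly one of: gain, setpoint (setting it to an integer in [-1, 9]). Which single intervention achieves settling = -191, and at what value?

Intervening on gain: settling = -18*gain - 255. Reaching -191 requires gain = -32/9, not an integer.
Intervening on setpoint: with other inputs at their observed values, settling = -8*setpoint - 159. Solving for -191 gives setpoint = 4, within [-1, 9].

set setpoint = 4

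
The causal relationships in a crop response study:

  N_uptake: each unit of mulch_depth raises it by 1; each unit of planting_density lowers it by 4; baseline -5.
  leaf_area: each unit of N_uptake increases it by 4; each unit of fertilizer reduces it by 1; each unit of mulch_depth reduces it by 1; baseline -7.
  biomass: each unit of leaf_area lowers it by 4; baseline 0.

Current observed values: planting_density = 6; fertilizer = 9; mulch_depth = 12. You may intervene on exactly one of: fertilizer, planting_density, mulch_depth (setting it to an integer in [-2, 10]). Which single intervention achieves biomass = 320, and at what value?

Intervening on fertilizer: biomass = 4*fertilizer + 348. Reaching 320 requires fertilizer = -7, outside [-2, 10].
Intervening on planting_density: with other inputs at their observed values, biomass = 64*planting_density. Solving for 320 gives planting_density = 5, within [-2, 10].
Intervening on mulch_depth: biomass = -12*mulch_depth + 528. Reaching 320 requires mulch_depth = 52/3, not an integer.

set planting_density = 5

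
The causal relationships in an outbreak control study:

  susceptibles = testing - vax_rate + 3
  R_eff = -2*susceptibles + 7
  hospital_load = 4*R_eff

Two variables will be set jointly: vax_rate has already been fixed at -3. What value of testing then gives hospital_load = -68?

With vax_rate held at -3:
Substituting into the susceptibles equation gives susceptibles = testing + 6.
R_eff becomes -2*testing - 5.
Substituting into the hospital_load equation gives hospital_load = -8*testing - 20.
Solve -8*testing - 20 = -68: testing = (-68 + 20) / -8 = 6.

testing = 6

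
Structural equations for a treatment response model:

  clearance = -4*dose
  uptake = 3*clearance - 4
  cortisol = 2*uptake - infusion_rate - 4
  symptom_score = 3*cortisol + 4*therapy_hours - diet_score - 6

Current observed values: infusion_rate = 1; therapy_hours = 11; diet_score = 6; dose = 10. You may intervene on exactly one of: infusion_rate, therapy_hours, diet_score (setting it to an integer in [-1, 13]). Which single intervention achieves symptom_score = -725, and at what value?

set diet_score = 4

Intervening on infusion_rate: symptom_score = -3*infusion_rate - 724. Reaching -725 requires infusion_rate = 1/3, not an integer.
Intervening on therapy_hours: symptom_score = 4*therapy_hours - 771. Reaching -725 requires therapy_hours = 23/2, not an integer.
Intervening on diet_score: with other inputs at their observed values, symptom_score = -diet_score - 721. Solving for -725 gives diet_score = 4, within [-1, 13].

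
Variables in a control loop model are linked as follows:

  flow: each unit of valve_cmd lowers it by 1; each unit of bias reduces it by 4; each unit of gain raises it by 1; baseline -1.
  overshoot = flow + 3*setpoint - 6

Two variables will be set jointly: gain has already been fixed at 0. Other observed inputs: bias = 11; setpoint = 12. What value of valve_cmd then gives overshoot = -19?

With gain held at 0:
Substituting into the flow equation gives flow = -valve_cmd - 45.
Substituting into the overshoot equation gives overshoot = -valve_cmd - 15.
Solve -valve_cmd - 15 = -19: valve_cmd = (-19 + 15) / -1 = 4.

valve_cmd = 4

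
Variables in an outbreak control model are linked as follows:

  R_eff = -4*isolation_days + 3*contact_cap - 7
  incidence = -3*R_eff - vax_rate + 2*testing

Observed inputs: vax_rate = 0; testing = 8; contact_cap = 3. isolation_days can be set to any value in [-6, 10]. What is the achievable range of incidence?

-62 to 130

Substituting into the R_eff equation gives R_eff = -4*isolation_days + 2.
Substituting into the incidence equation gives incidence = 12*isolation_days + 10.
Linear in isolation_days, so extremes are at the endpoints: isolation_days = -6 gives incidence = -62; isolation_days = 10 gives incidence = 130.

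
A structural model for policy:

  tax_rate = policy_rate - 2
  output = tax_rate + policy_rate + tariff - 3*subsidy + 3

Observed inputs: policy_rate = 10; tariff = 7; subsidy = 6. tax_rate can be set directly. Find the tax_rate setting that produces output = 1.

tax_rate = -1

Intervening on tax_rate fixes its value directly, overriding its dependence on policy_rate.
Substituting into the output equation gives output = tax_rate + 2.
Solve tax_rate + 2 = 1: tax_rate = (1 - 2) / 1 = -1.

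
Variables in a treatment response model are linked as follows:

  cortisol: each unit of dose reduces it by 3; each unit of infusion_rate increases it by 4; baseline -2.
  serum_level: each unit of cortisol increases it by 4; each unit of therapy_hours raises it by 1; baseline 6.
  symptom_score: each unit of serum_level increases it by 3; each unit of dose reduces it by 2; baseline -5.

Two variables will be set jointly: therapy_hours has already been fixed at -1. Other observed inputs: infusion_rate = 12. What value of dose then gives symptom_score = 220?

dose = 9

With therapy_hours held at -1:
Substituting into the cortisol equation gives cortisol = -3*dose + 46.
Substituting into the serum_level equation gives serum_level = -12*dose + 189.
Substituting into the symptom_score equation gives symptom_score = -38*dose + 562.
Solve -38*dose + 562 = 220: dose = (220 - 562) / -38 = 9.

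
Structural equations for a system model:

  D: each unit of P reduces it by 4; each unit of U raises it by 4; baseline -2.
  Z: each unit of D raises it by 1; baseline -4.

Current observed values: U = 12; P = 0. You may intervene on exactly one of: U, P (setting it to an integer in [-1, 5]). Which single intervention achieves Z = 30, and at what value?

set P = 3

Intervening on U: Z = 4*U - 6. Reaching 30 requires U = 9, outside [-1, 5].
Intervening on P: with other inputs at their observed values, Z = -4*P + 42. Solving for 30 gives P = 3, within [-1, 5].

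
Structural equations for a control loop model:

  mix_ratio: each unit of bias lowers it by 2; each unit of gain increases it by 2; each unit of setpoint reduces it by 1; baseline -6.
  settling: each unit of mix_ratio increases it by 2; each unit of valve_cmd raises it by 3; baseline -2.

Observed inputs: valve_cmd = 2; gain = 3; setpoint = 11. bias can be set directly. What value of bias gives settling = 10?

bias = -7

Substituting into the mix_ratio equation gives mix_ratio = -2*bias - 11.
Substituting into the settling equation gives settling = -4*bias - 18.
Solve -4*bias - 18 = 10: bias = (10 + 18) / -4 = -7.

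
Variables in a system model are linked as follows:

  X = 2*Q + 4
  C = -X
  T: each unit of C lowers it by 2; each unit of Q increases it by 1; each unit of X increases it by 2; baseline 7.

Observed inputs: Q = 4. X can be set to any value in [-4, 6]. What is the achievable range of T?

-5 to 35

Intervening on X fixes its value directly, overriding its dependence on Q.
Substituting into the T equation gives T = 4*X + 11.
Linear in X, so extremes are at the endpoints: X = -4 gives T = -5; X = 6 gives T = 35.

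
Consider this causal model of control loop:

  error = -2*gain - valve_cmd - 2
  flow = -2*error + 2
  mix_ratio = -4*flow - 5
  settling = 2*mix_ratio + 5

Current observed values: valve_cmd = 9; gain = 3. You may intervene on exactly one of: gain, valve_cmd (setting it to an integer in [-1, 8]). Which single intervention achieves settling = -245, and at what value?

Intervening on gain: settling = -32*gain - 197. Reaching -245 requires gain = 3/2, not an integer.
Intervening on valve_cmd: with other inputs at their observed values, settling = -16*valve_cmd - 149. Solving for -245 gives valve_cmd = 6, within [-1, 8].

set valve_cmd = 6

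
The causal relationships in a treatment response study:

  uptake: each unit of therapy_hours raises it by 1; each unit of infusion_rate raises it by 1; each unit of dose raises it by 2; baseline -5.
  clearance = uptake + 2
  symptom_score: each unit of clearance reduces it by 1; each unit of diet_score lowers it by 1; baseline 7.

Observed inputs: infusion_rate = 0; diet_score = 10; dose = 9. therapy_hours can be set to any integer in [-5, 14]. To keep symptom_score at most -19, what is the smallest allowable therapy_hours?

Substituting into the uptake equation gives uptake = therapy_hours + 13.
clearance becomes therapy_hours + 15.
Substituting into the symptom_score equation gives symptom_score = -therapy_hours - 18.
Require -therapy_hours - 18 ≤ -19, so therapy_hours ≥ 1.
The smallest integer in [-5, 14] satisfying this is 1.

therapy_hours = 1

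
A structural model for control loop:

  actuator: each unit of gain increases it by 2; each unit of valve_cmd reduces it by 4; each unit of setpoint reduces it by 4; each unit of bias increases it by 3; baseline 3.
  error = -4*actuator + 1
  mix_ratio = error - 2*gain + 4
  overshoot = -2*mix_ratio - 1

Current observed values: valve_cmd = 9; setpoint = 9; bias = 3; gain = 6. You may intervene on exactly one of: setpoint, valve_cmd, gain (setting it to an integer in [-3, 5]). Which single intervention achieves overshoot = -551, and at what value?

set gain = -3

Intervening on setpoint: overshoot = -32*setpoint - 83. Reaching -551 requires setpoint = 117/8, not an integer.
Intervening on valve_cmd: overshoot = -32*valve_cmd - 83. Reaching -551 requires valve_cmd = 117/8, not an integer.
Intervening on gain: with other inputs at their observed values, overshoot = 20*gain - 491. Solving for -551 gives gain = -3, within [-3, 5].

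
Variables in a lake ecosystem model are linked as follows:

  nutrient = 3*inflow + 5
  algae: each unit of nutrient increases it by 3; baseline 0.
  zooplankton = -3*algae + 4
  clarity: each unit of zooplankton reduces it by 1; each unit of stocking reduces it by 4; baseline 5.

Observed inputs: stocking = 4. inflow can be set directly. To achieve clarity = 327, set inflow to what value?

inflow = 11

Substituting into the algae equation gives algae = 9*inflow + 15.
So zooplankton = -27*inflow - 41.
So clarity = 27*inflow + 30.
Solve 27*inflow + 30 = 327: inflow = (327 - 30) / 27 = 11.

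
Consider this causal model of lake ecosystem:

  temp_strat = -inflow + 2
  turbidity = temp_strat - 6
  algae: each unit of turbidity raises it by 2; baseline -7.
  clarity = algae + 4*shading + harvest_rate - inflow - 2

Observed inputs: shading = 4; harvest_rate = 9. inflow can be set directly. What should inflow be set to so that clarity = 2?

inflow = 2

Substituting into the turbidity equation gives turbidity = -inflow - 4.
Substituting into the algae equation gives algae = -2*inflow - 15.
Substituting into the clarity equation gives clarity = -3*inflow + 8.
Solve -3*inflow + 8 = 2: inflow = (2 - 8) / -3 = 2.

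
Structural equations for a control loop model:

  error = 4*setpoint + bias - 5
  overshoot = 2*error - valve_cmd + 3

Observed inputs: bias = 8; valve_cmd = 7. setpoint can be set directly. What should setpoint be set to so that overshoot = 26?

Substituting into the error equation gives error = 4*setpoint + 3.
This gives overshoot = 8*setpoint + 2.
Solve 8*setpoint + 2 = 26: setpoint = (26 - 2) / 8 = 3.

setpoint = 3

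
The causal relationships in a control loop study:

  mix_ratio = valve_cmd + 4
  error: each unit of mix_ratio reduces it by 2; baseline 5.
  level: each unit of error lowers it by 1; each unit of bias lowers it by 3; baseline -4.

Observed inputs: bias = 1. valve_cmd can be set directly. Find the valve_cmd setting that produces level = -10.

Substituting into the error equation gives error = -2*valve_cmd - 3.
Substituting into the level equation gives level = 2*valve_cmd - 4.
Solve 2*valve_cmd - 4 = -10: valve_cmd = (-10 + 4) / 2 = -3.

valve_cmd = -3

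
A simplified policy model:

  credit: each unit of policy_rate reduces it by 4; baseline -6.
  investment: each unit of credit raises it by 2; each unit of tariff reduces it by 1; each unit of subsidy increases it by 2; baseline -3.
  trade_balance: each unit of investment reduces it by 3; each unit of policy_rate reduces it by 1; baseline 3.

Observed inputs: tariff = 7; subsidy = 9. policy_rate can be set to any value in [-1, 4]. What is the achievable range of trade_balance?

Substituting into the investment equation gives investment = -8*policy_rate - 4.
Substituting into the trade_balance equation gives trade_balance = 23*policy_rate + 15.
Linear in policy_rate, so extremes are at the endpoints: policy_rate = -1 gives trade_balance = -8; policy_rate = 4 gives trade_balance = 107.

-8 to 107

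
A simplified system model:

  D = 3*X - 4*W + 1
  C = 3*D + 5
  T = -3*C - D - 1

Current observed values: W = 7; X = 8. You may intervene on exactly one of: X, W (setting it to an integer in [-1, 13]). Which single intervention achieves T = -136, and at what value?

set X = 13

Intervening on X: with other inputs at their observed values, T = -30*X + 254. Solving for -136 gives X = 13, within [-1, 13].
Intervening on W: T = 40*W - 266. Reaching -136 requires W = 13/4, not an integer.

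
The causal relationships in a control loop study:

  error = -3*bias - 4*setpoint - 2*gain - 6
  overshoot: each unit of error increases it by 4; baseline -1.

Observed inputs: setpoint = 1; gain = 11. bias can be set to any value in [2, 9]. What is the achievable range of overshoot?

Substituting into the error equation gives error = -3*bias - 32.
overshoot becomes -12*bias - 129.
Linear in bias, so extremes are at the endpoints: bias = 2 gives overshoot = -153; bias = 9 gives overshoot = -237.

-237 to -153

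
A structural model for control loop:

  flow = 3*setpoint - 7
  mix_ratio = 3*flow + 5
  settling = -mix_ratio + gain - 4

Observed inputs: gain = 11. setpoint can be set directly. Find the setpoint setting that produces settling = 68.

Substituting into the mix_ratio equation gives mix_ratio = 9*setpoint - 16.
So settling = -9*setpoint + 23.
Solve -9*setpoint + 23 = 68: setpoint = (68 - 23) / -9 = -5.

setpoint = -5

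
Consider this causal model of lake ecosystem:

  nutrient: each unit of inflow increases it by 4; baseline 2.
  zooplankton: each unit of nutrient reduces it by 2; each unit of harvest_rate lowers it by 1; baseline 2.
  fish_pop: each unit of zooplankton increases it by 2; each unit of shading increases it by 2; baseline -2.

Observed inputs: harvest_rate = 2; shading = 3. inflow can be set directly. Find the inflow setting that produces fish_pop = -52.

Substituting into the zooplankton equation gives zooplankton = -8*inflow - 4.
Substituting into the fish_pop equation gives fish_pop = -16*inflow - 4.
Solve -16*inflow - 4 = -52: inflow = (-52 + 4) / -16 = 3.

inflow = 3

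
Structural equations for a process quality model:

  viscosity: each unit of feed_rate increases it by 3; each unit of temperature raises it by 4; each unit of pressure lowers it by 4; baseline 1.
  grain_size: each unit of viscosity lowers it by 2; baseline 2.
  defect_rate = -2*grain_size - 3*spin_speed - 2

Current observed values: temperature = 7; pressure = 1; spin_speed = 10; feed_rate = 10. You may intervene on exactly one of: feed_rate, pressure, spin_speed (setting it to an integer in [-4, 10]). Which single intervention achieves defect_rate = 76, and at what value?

Intervening on feed_rate: with other inputs at their observed values, defect_rate = 12*feed_rate + 64. Solving for 76 gives feed_rate = 1, within [-4, 10].
Intervening on pressure: defect_rate = -16*pressure + 200. Reaching 76 requires pressure = 31/4, not an integer.
Intervening on spin_speed: defect_rate = -3*spin_speed + 214. Reaching 76 requires spin_speed = 46, outside [-4, 10].

set feed_rate = 1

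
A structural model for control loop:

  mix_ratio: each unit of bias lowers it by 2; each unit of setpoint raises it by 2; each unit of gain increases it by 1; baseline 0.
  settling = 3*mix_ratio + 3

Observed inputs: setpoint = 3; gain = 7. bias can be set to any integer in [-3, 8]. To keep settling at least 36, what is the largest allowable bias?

Substituting into the mix_ratio equation gives mix_ratio = -2*bias + 13.
Substituting into the settling equation gives settling = -6*bias + 42.
Require -6*bias + 42 ≥ 36, so bias ≤ 1.
The largest integer in [-3, 8] satisfying this is 1.

bias = 1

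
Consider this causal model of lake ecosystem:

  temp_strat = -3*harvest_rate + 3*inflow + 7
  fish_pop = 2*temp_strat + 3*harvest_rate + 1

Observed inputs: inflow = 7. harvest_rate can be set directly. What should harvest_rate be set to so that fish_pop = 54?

harvest_rate = 1

Substituting into the temp_strat equation gives temp_strat = -3*harvest_rate + 28.
Substituting into the fish_pop equation gives fish_pop = -3*harvest_rate + 57.
Solve -3*harvest_rate + 57 = 54: harvest_rate = (54 - 57) / -3 = 1.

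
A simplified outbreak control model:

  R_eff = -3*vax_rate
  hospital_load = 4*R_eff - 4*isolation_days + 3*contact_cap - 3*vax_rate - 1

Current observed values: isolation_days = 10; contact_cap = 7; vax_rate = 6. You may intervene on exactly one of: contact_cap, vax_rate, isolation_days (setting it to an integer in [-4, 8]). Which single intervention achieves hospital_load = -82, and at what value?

Intervening on contact_cap: hospital_load = 3*contact_cap - 131. Reaching -82 requires contact_cap = 49/3, not an integer.
Intervening on vax_rate: hospital_load = -15*vax_rate - 20. Reaching -82 requires vax_rate = 62/15, not an integer.
Intervening on isolation_days: with other inputs at their observed values, hospital_load = -4*isolation_days - 70. Solving for -82 gives isolation_days = 3, within [-4, 8].

set isolation_days = 3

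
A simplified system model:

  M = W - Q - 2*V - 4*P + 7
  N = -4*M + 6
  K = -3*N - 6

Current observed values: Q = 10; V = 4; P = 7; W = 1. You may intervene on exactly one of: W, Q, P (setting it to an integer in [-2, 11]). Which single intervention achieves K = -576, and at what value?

set P = 9

Intervening on W: K = 12*W - 492. Reaching -576 requires W = -7, outside [-2, 11].
Intervening on Q: K = -12*Q - 360. Reaching -576 requires Q = 18, outside [-2, 11].
Intervening on P: with other inputs at their observed values, K = -48*P - 144. Solving for -576 gives P = 9, within [-2, 11].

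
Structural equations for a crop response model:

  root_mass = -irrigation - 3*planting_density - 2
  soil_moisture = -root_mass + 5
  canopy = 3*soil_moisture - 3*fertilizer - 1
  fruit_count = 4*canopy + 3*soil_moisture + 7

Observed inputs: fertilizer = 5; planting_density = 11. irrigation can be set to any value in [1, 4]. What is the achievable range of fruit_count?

Substituting into the root_mass equation gives root_mass = -irrigation - 35.
This gives soil_moisture = irrigation + 40.
canopy becomes 3*irrigation + 104.
Substituting into the fruit_count equation gives fruit_count = 15*irrigation + 543.
Linear in irrigation, so extremes are at the endpoints: irrigation = 1 gives fruit_count = 558; irrigation = 4 gives fruit_count = 603.

558 to 603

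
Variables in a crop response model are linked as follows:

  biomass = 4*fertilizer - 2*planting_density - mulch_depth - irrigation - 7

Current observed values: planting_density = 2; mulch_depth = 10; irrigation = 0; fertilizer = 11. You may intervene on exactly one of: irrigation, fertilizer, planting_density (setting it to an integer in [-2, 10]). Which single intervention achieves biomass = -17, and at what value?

set fertilizer = 1

Intervening on irrigation: biomass = -irrigation + 23. Reaching -17 requires irrigation = 40, outside [-2, 10].
Intervening on fertilizer: with other inputs at their observed values, biomass = 4*fertilizer - 21. Solving for -17 gives fertilizer = 1, within [-2, 10].
Intervening on planting_density: biomass = -2*planting_density + 27. Reaching -17 requires planting_density = 22, outside [-2, 10].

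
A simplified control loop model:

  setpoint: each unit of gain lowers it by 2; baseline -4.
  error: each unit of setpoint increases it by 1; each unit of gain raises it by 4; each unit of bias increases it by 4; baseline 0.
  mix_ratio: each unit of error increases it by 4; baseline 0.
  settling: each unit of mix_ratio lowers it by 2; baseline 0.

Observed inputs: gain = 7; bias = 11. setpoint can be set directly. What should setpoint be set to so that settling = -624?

Intervening on setpoint fixes its value directly, overriding its dependence on gain.
Substituting into the error equation gives error = setpoint + 72.
mix_ratio becomes 4*setpoint + 288.
Substituting into the settling equation gives settling = -8*setpoint - 576.
Solve -8*setpoint - 576 = -624: setpoint = (-624 + 576) / -8 = 6.

setpoint = 6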